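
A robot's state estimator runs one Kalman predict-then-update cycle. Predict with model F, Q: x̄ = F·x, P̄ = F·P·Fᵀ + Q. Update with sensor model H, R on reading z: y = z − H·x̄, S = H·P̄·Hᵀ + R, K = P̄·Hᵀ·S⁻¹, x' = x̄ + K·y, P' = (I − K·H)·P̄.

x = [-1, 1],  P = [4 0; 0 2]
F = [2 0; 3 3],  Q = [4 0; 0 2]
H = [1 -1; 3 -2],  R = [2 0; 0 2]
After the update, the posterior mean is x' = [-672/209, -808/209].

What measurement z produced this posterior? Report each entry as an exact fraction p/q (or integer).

z = [1, -2]

x̄ = F·x = [-2, 0]
P̄ = F·P·Fᵀ + Q = [20 24; 24 56]
S = H·P̄·Hᵀ + R = [30 52; 52 118]
K = P̄·Hᵀ·S⁻¹ = [-274/209 142/209; -424/209 116/209]
x' − x̄ = [-254/209, -808/209] = K·y
y = (KᵀK)⁻¹·Kᵀ·(x' − x̄) = [3, 4]
z = y + H·x̄ = [3, 4] + [-2, -6] = [1, -2]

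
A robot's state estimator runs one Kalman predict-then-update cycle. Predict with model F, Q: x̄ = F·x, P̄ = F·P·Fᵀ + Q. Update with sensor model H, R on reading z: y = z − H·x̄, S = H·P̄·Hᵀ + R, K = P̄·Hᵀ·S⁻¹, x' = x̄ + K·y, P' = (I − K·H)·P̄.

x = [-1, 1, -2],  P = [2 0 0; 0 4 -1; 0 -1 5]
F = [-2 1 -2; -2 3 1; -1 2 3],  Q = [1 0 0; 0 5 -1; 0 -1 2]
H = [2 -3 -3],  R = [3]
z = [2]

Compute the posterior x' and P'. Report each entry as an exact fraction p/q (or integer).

x̄ = F·x = [7, 3, -3]
P̄ = F·P·Fᵀ + Q = [37 15 -17; 15 48 31; -17 31 53]
y = z − H·x̄ = [-12]
S = H·P̄·Hᵀ + R = [1642]
K = P̄·Hᵀ·S⁻¹ = [40/821; -207/1642; -143/821]
x' = x̄ + K·y = [5267/821, 3705/821, -747/821]
P' = (I − K·H)·P̄ = [27177/821 20595/821 -2517/821; 20595/821 35967/1642 -4150/821; -2517/821 -4150/821 2615/821]

x' = [5267/821, 3705/821, -747/821]
P' = [27177/821 20595/821 -2517/821; 20595/821 35967/1642 -4150/821; -2517/821 -4150/821 2615/821]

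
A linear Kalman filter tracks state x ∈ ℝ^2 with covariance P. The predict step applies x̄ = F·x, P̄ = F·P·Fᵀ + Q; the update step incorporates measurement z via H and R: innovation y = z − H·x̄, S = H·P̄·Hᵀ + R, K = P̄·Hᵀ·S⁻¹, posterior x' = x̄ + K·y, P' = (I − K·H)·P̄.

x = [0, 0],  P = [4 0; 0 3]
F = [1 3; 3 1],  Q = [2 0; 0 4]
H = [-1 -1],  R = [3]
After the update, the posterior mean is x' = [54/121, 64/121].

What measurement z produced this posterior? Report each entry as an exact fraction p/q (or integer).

x̄ = F·x = [0, 0]
P̄ = F·P·Fᵀ + Q = [33 21; 21 43]
S = H·P̄·Hᵀ + R = [121]
K = P̄·Hᵀ·S⁻¹ = [-54/121; -64/121]
x' − x̄ = [54/121, 64/121] = K·y
y = (KᵀK)⁻¹·Kᵀ·(x' − x̄) = [-1]
z = y + H·x̄ = [-1] + [0] = [-1]

z = [-1]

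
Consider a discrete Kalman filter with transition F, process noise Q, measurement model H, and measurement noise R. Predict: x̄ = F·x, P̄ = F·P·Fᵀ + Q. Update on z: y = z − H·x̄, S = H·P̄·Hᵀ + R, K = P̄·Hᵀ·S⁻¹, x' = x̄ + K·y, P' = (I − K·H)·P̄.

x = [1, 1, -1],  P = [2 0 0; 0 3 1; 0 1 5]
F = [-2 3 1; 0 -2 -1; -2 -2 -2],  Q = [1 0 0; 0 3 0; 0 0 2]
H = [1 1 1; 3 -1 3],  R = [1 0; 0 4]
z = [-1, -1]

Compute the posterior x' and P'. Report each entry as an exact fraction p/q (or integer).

x̄ = F·x = [0, -1, -2]
P̄ = F·P·Fᵀ + Q = [47 -28 -28; -28 24 28; -28 28 50]
y = z − H·x̄ = [2, 4]
S = H·P̄·Hᵀ + R = [66 99; 99 397]
K = P̄·Hᵀ·S⁻¹ = [-3996/5467 197/497; 3968/5467 -120/497; 16088/16401 -74/497]
x' = x̄ + K·y = [676/5467, -2811/5467, -10394/16401]
P' = (I − K·H)·P̄ = [36790/5467 -5164/5467 -35622/5467; -5164/5467 4296/5467 4836/5467; -35622/5467 4836/5467 108446/16401]

x' = [676/5467, -2811/5467, -10394/16401]
P' = [36790/5467 -5164/5467 -35622/5467; -5164/5467 4296/5467 4836/5467; -35622/5467 4836/5467 108446/16401]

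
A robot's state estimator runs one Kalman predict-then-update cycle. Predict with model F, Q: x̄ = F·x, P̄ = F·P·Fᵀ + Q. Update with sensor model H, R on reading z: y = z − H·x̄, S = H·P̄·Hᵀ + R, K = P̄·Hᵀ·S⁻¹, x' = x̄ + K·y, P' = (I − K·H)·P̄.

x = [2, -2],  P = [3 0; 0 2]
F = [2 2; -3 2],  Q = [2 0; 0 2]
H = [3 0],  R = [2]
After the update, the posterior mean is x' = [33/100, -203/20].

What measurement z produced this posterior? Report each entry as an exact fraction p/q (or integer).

z = [1]

x̄ = F·x = [0, -10]
P̄ = F·P·Fᵀ + Q = [22 -10; -10 37]
S = H·P̄·Hᵀ + R = [200]
K = P̄·Hᵀ·S⁻¹ = [33/100; -3/20]
x' − x̄ = [33/100, -3/20] = K·y
y = (KᵀK)⁻¹·Kᵀ·(x' − x̄) = [1]
z = y + H·x̄ = [1] + [0] = [1]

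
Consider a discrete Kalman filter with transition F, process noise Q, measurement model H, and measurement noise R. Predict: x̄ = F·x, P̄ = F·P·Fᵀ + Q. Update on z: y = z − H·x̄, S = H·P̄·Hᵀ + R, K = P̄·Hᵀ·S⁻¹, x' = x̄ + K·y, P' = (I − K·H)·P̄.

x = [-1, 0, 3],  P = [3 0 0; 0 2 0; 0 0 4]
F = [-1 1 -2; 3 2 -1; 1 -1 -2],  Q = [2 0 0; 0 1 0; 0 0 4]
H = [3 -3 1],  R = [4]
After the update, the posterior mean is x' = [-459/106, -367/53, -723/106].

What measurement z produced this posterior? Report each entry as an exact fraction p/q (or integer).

x̄ = F·x = [-5, -6, -7]
P̄ = F·P·Fᵀ + Q = [23 3 11; 3 40 13; 11 13 25]
S = H·P̄·Hᵀ + R = [530]
K = P̄·Hᵀ·S⁻¹ = [71/530; -49/265; 19/530]
x' − x̄ = [71/106, -49/53, 19/106] = K·y
y = (KᵀK)⁻¹·Kᵀ·(x' − x̄) = [5]
z = y + H·x̄ = [5] + [-4] = [1]

z = [1]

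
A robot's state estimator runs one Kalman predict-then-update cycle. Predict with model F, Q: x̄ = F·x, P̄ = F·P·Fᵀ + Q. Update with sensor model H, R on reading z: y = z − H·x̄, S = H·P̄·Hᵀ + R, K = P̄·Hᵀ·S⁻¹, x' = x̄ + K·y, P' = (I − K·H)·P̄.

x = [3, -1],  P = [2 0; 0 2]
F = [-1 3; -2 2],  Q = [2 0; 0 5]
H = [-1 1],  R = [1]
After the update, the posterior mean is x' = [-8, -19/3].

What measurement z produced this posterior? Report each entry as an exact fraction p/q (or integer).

x̄ = F·x = [-6, -8]
P̄ = F·P·Fᵀ + Q = [22 16; 16 21]
S = H·P̄·Hᵀ + R = [12]
K = P̄·Hᵀ·S⁻¹ = [-1/2; 5/12]
x' − x̄ = [-2, 5/3] = K·y
y = (KᵀK)⁻¹·Kᵀ·(x' − x̄) = [4]
z = y + H·x̄ = [4] + [-2] = [2]

z = [2]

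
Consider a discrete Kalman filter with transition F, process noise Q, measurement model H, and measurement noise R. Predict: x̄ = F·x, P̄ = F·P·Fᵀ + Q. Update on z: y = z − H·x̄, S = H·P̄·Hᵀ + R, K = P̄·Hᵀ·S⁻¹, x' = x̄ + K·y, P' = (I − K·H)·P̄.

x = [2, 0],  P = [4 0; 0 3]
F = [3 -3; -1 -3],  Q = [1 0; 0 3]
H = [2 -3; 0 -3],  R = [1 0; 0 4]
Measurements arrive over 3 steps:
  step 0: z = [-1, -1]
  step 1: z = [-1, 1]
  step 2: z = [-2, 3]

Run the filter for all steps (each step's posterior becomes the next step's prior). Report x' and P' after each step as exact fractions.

step 0: x' = [5035/72074, 12961/36037], P' = [88051/72074 23442/36037; 23442/36037 15676/36037]
step 1: x' = [-163056796/153431293, -57212675/153431293], P' = [121976126/153431293 63354828/153431293; 63354828/153431293 46409636/153431293]
step 2: x' = [-464186624401/232776389645, -162329596129/232776389645], P' = [184415012863/232776389645 95913689712/232776389645; 95913689712/232776389645 70338457588/232776389645]

step 0: x̄ = F·x = [6, -2]
step 0: P̄ = F·P·Fᵀ + Q = [64 15; 15 34]
step 0: y = z − H·x̄ = [-19, -7]
step 0: S = H·P̄·Hᵀ + R = [383 216; 216 310]
step 0: K = P̄·Hᵀ·S⁻¹ = [17725/36037 -35163/72074; -144/36037 -11757/36037]
step 0: x' = x̄ + K·y = [5035/72074, 12961/36037]
step 0: P' = (I − K·H)·P̄ = [88051/72074 23442/36037; 23442/36037 15676/36037]
step 1: x̄ = F·x = [-62661/72074, -82801/72074]
step 1: P̄ = F·P·Fᵀ + Q = [302789/72074 -263289/72074; -263289/72074 867745/72074]
step 1: y = z − H·x̄ = [-195155/72074, -176329/72074]
step 1: S = H·P̄·Hᵀ + R = [12252403/72074 9389439/72074; 9389439/72074 8098001/72074]
step 1: K = P̄·Hᵀ·S⁻¹ = [53887768/153431293 -47516121/153431293; -12519252/153431293 -34807227/153431293]
step 1: x' = x̄ + K·y = [-163056796/153431293, -57212675/153431293]
step 1: P' = (I − K·H)·P̄ = [121976126/153431293 63354828/153431293; 63354828/153431293 46409636/153431293]
step 2: x̄ = F·x = [-317532363/153431293, 334694821/153431293]
step 2: P̄ = F·P·Fᵀ + Q = [528516247/153431293 -328370622/153431293; -328370622/153431293 1380085697/153431293]
step 2: y = z − H·x̄ = [1332286603/153431293, 1464378342/153431293]
step 2: S = H·P̄·Hᵀ + R = [18628715018/153431293 14390995005/153431293; 14390995005/153431293 13034496445/153431293]
step 2: K = P̄·Hᵀ·S⁻¹ = [16217791318/46555277929 -71935267284/232776389645; -3837598668/46555277929 -52753843191/232776389645]
step 2: x' = x̄ + K·y = [-464186624401/232776389645, -162329596129/232776389645]
step 2: P' = (I − K·H)·P̄ = [184415012863/232776389645 95913689712/232776389645; 95913689712/232776389645 70338457588/232776389645]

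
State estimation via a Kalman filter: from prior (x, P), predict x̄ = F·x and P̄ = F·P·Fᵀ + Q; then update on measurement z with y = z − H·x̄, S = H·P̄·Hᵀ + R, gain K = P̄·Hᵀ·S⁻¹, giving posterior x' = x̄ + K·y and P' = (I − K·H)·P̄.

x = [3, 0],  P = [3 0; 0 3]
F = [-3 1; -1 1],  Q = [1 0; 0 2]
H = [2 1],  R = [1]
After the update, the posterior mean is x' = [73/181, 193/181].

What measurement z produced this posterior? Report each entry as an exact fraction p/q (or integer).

x̄ = F·x = [-9, -3]
P̄ = F·P·Fᵀ + Q = [31 12; 12 8]
S = H·P̄·Hᵀ + R = [181]
K = P̄·Hᵀ·S⁻¹ = [74/181; 32/181]
x' − x̄ = [1702/181, 736/181] = K·y
y = (KᵀK)⁻¹·Kᵀ·(x' − x̄) = [23]
z = y + H·x̄ = [23] + [-21] = [2]

z = [2]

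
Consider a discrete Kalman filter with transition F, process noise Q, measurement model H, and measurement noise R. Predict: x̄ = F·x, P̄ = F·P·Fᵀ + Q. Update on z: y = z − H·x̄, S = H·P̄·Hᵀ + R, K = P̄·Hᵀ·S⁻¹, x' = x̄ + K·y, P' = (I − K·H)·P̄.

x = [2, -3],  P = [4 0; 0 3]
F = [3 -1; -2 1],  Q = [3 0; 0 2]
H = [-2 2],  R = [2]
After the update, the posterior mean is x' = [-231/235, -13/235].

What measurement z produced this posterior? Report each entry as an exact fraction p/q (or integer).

x̄ = F·x = [9, -7]
P̄ = F·P·Fᵀ + Q = [42 -27; -27 21]
S = H·P̄·Hᵀ + R = [470]
K = P̄·Hᵀ·S⁻¹ = [-69/235; 48/235]
x' − x̄ = [-2346/235, 1632/235] = K·y
y = (KᵀK)⁻¹·Kᵀ·(x' − x̄) = [34]
z = y + H·x̄ = [34] + [-32] = [2]

z = [2]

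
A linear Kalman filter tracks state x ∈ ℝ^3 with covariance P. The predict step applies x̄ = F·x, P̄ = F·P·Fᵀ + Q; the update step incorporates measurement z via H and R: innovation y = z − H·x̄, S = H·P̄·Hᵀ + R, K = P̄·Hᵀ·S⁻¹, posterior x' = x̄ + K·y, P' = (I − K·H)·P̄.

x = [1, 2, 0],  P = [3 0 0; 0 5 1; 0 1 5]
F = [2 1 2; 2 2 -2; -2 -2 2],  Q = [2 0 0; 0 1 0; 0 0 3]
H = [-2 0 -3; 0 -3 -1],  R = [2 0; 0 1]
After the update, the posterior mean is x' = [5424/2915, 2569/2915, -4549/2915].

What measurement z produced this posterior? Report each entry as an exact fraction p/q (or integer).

z = [1, -1]

x̄ = F·x = [4, 6, -6]
P̄ = F·P·Fᵀ + Q = [43 4 -4; 4 45 -44; -4 -44 47]
S = H·P̄·Hᵀ + R = [549 -239; -239 189]
K = P̄·Hᵀ·S⁻¹ = [-7949/23320 -11039/23320; 1687/46640 -20323/46640; -2411/23320 7439/23320]
x' − x̄ = [-6236/2915, -14921/2915, 12941/2915] = K·y
y = (KᵀK)⁻¹·Kᵀ·(x' − x̄) = [-9, 11]
z = y + H·x̄ = [-9, 11] + [10, -12] = [1, -1]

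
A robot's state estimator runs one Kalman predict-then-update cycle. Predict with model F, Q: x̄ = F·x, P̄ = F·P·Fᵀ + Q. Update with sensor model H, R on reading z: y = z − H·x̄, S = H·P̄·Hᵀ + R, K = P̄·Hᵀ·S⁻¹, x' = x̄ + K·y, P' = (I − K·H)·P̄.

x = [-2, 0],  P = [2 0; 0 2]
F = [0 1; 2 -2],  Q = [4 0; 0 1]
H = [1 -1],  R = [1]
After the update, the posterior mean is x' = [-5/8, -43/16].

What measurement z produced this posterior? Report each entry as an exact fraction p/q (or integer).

z = [2]

x̄ = F·x = [0, -4]
P̄ = F·P·Fᵀ + Q = [6 -4; -4 17]
S = H·P̄·Hᵀ + R = [32]
K = P̄·Hᵀ·S⁻¹ = [5/16; -21/32]
x' − x̄ = [-5/8, 21/16] = K·y
y = (KᵀK)⁻¹·Kᵀ·(x' − x̄) = [-2]
z = y + H·x̄ = [-2] + [4] = [2]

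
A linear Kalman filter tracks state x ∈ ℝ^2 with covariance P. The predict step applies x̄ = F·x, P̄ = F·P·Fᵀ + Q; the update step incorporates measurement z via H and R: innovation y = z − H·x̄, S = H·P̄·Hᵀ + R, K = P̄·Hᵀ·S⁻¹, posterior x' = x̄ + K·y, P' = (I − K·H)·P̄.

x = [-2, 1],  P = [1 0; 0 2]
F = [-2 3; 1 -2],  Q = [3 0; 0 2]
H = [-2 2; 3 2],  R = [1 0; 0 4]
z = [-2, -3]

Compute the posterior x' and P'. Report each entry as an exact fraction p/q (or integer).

x' = [-669/9029, -9676/9029]
P' = [1680/9029 734/9029; 734/9029 2019/9029]

x̄ = F·x = [7, -4]
P̄ = F·P·Fᵀ + Q = [25 -14; -14 11]
y = z − H·x̄ = [20, -16]
S = H·P̄·Hᵀ + R = [257 -134; -134 105]
K = P̄·Hᵀ·S⁻¹ = [-1892/9029 1627/9029; 2570/9029 1560/9029]
x' = x̄ + K·y = [-669/9029, -9676/9029]
P' = (I − K·H)·P̄ = [1680/9029 734/9029; 734/9029 2019/9029]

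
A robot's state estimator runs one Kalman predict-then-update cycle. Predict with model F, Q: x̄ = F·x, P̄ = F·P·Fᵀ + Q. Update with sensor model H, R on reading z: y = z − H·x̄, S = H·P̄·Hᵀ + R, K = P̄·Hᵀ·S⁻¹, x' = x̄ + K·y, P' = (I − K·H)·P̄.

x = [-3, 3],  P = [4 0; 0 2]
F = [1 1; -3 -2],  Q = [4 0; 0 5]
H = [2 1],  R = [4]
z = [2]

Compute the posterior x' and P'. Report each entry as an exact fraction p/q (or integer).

x̄ = F·x = [0, 3]
P̄ = F·P·Fᵀ + Q = [10 -16; -16 49]
y = z − H·x̄ = [-1]
S = H·P̄·Hᵀ + R = [29]
K = P̄·Hᵀ·S⁻¹ = [4/29; 17/29]
x' = x̄ + K·y = [-4/29, 70/29]
P' = (I − K·H)·P̄ = [274/29 -532/29; -532/29 1132/29]

x' = [-4/29, 70/29]
P' = [274/29 -532/29; -532/29 1132/29]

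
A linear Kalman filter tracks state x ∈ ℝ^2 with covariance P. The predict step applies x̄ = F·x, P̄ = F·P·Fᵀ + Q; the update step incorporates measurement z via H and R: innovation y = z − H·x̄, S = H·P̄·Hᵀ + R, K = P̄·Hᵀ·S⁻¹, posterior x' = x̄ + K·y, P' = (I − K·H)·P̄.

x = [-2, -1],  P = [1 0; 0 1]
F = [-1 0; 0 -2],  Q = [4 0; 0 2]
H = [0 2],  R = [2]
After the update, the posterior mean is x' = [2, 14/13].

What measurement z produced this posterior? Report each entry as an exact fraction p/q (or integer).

z = [2]

x̄ = F·x = [2, 2]
P̄ = F·P·Fᵀ + Q = [5 0; 0 6]
S = H·P̄·Hᵀ + R = [26]
K = P̄·Hᵀ·S⁻¹ = [0; 6/13]
x' − x̄ = [0, -12/13] = K·y
y = (KᵀK)⁻¹·Kᵀ·(x' − x̄) = [-2]
z = y + H·x̄ = [-2] + [4] = [2]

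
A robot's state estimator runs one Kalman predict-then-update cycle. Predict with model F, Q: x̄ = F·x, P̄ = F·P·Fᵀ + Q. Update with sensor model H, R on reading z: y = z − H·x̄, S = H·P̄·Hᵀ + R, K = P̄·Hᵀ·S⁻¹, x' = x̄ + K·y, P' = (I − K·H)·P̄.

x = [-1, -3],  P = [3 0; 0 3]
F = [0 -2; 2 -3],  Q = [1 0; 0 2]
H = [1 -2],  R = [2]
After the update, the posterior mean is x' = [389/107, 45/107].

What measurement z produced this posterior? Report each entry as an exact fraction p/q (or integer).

x̄ = F·x = [6, 7]
P̄ = F·P·Fᵀ + Q = [13 18; 18 41]
S = H·P̄·Hᵀ + R = [107]
K = P̄·Hᵀ·S⁻¹ = [-23/107; -64/107]
x' − x̄ = [-253/107, -704/107] = K·y
y = (KᵀK)⁻¹·Kᵀ·(x' − x̄) = [11]
z = y + H·x̄ = [11] + [-8] = [3]

z = [3]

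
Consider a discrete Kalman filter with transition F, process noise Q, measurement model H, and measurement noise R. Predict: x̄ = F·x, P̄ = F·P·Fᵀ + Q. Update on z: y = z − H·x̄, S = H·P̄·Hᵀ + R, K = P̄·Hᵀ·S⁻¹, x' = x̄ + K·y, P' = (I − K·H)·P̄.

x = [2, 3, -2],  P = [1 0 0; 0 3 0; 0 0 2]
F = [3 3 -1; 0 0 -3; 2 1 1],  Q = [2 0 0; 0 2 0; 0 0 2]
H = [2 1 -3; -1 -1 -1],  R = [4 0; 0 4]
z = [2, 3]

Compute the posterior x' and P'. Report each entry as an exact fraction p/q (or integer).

x̄ = F·x = [17, 6, 5]
P̄ = F·P·Fᵀ + Q = [40 6 13; 6 20 -6; 13 -6 11]
y = z − H·x̄ = [-23, 31]
S = H·P̄·Hᵀ + R = [187 -84; -84 101]
K = P̄·Hᵀ·S⁻¹ = [-209/11831 -7085/11831; 3370/11831 460/11831; -2825/11831 -4458/11831]
x' = x̄ + K·y = [-13701/11831, 7736/11831, -14068/11831]
P' = (I − K·H)·P̄ = [65048/11831 -60264/11831 23556/11831; -60264/11831 77320/11831 -18896/11831; 23556/11831 -18896/11831 13172/11831]

x' = [-13701/11831, 7736/11831, -14068/11831]
P' = [65048/11831 -60264/11831 23556/11831; -60264/11831 77320/11831 -18896/11831; 23556/11831 -18896/11831 13172/11831]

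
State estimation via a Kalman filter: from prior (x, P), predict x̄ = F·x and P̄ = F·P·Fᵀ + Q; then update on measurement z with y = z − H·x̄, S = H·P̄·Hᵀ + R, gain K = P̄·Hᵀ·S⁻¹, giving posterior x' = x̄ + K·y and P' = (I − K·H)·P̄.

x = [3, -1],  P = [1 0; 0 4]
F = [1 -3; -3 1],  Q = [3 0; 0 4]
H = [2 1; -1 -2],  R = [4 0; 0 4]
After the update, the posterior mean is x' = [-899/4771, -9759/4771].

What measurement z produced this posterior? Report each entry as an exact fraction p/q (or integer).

x̄ = F·x = [6, -10]
P̄ = F·P·Fᵀ + Q = [40 -15; -15 17]
S = H·P̄·Hᵀ + R = [121 -39; -39 52]
K = P̄·Hᵀ·S⁻¹ = [230/367 1325/4771; -109/367 -2806/4771]
x' − x̄ = [-29525/4771, 37951/4771] = K·y
y = (KᵀK)⁻¹·Kᵀ·(x' − x̄) = [-5, -11]
z = y + H·x̄ = [-5, -11] + [2, 14] = [-3, 3]

z = [-3, 3]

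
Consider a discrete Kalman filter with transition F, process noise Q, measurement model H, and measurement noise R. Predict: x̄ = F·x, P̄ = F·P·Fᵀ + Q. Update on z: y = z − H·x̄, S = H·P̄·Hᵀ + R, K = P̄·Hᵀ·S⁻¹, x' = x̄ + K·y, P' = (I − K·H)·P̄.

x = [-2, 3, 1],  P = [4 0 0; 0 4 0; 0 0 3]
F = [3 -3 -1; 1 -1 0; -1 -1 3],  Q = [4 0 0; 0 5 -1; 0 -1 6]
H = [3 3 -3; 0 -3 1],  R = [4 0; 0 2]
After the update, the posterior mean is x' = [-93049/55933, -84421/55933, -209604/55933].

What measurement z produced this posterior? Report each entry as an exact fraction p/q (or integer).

z = [2, 1]

x̄ = F·x = [-16, -5, 2]
P̄ = F·P·Fᵀ + Q = [79 24 -9; 24 13 -1; -9 -1 41]
S = H·P̄·Hᵀ + R = [1813 -495; -495 166]
K = P̄·Hᵀ·S⁻¹ = [15681/55933 19467/55933; -876/55933 -16090/55933; -3618/55933 4037/55933]
x' − x̄ = [801879/55933, 195244/55933, -321470/55933] = K·y
y = (KᵀK)⁻¹·Kᵀ·(x' − x̄) = [71, -16]
z = y + H·x̄ = [71, -16] + [-69, 17] = [2, 1]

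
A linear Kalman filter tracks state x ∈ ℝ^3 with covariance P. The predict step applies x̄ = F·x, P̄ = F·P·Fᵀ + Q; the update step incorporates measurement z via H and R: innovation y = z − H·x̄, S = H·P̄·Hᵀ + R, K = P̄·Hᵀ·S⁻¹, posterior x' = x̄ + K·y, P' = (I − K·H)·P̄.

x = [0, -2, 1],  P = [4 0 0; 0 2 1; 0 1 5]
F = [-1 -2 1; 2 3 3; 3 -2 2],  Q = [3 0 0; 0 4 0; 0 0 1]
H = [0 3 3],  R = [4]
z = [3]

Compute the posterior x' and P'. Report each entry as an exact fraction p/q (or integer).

x' = [5527/1091, -4560/1091, 5655/1091]
P' = [17168/1091 -3580/1091 3564/1091; -3580/1091 36341/2182 -35769/2182; 3564/1091 -35769/2182 36165/2182]

x̄ = F·x = [5, -3, 6]
P̄ = F·P·Fᵀ + Q = [16 -8 0; -8 101 42; 0 42 57]
y = z − H·x̄ = [-6]
S = H·P̄·Hᵀ + R = [2182]
K = P̄·Hᵀ·S⁻¹ = [-12/1091; 429/2182; 297/2182]
x' = x̄ + K·y = [5527/1091, -4560/1091, 5655/1091]
P' = (I − K·H)·P̄ = [17168/1091 -3580/1091 3564/1091; -3580/1091 36341/2182 -35769/2182; 3564/1091 -35769/2182 36165/2182]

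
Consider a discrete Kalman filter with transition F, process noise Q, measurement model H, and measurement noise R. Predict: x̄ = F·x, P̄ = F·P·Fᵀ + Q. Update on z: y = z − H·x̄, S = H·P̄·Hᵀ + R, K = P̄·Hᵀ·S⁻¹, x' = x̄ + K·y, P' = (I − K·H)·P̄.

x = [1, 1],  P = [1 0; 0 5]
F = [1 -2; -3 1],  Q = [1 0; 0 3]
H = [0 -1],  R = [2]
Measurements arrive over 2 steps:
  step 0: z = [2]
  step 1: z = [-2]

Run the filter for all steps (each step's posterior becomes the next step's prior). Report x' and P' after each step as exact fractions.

step 0: x' = [-1, -2], P' = [249/19 -26/19; -26/19 34/19]
step 1: x' = [6581/2526, 2507/1263], P' = [15221/2526 -997/1263; -997/1263 2488/1263]

step 0: x̄ = F·x = [-1, -2]
step 0: P̄ = F·P·Fᵀ + Q = [22 -13; -13 17]
step 0: y = z − H·x̄ = [0]
step 0: S = H·P̄·Hᵀ + R = [19]
step 0: K = P̄·Hᵀ·S⁻¹ = [13/19; -17/19]
step 0: x' = x̄ + K·y = [-1, -2]
step 0: P' = (I − K·H)·P̄ = [249/19 -26/19; -26/19 34/19]
step 1: x̄ = F·x = [3, 1]
step 1: P̄ = F·P·Fᵀ + Q = [508/19 -997/19; -997/19 2488/19]
step 1: y = z − H·x̄ = [-1]
step 1: S = H·P̄·Hᵀ + R = [2526/19]
step 1: K = P̄·Hᵀ·S⁻¹ = [997/2526; -1244/1263]
step 1: x' = x̄ + K·y = [6581/2526, 2507/1263]
step 1: P' = (I − K·H)·P̄ = [15221/2526 -997/1263; -997/1263 2488/1263]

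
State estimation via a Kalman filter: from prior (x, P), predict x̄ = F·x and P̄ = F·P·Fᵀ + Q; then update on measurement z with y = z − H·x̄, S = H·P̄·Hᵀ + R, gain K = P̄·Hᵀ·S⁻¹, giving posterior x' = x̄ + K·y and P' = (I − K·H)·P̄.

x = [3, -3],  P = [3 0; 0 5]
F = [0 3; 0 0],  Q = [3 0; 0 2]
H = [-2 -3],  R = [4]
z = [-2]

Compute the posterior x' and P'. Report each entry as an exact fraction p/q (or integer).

x̄ = F·x = [-9, 0]
P̄ = F·P·Fᵀ + Q = [48 0; 0 2]
y = z − H·x̄ = [-20]
S = H·P̄·Hᵀ + R = [214]
K = P̄·Hᵀ·S⁻¹ = [-48/107; -3/107]
x' = x̄ + K·y = [-3/107, 60/107]
P' = (I − K·H)·P̄ = [528/107 -288/107; -288/107 196/107]

x' = [-3/107, 60/107]
P' = [528/107 -288/107; -288/107 196/107]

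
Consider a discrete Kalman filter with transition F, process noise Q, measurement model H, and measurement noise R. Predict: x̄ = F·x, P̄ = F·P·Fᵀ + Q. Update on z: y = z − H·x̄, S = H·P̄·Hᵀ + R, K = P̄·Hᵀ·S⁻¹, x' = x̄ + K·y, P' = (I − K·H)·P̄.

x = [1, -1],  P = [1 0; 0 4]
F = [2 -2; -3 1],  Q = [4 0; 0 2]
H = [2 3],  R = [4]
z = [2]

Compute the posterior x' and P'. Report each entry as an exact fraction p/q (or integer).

x̄ = F·x = [4, -4]
P̄ = F·P·Fᵀ + Q = [24 -14; -14 15]
y = z − H·x̄ = [6]
S = H·P̄·Hᵀ + R = [67]
K = P̄·Hᵀ·S⁻¹ = [6/67; 17/67]
x' = x̄ + K·y = [304/67, -166/67]
P' = (I − K·H)·P̄ = [1572/67 -1040/67; -1040/67 716/67]

x' = [304/67, -166/67]
P' = [1572/67 -1040/67; -1040/67 716/67]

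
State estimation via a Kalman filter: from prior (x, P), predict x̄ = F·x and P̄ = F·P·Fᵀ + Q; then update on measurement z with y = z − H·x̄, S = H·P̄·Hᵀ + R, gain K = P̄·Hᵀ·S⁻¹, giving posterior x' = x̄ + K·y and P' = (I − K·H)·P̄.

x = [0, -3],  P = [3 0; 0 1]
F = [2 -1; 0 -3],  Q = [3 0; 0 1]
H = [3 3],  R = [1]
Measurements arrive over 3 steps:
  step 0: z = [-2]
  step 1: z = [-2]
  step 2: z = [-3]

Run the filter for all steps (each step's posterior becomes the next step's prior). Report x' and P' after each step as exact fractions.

step 0: x' = [-1299/289, 1119/289], P' = [1375/289 -1356/289; -1356/289 1369/289]
step 1: x' = [-377265/452593, 68655/452593], P' = [513191/452593 -487788/452593; -487788/452593 512641/452593]
step 2: x' = [-207545418/179282593, 27686268/179282593], P' = [201316239/179282593 -190977252/179282593; -190977252/179282593 200508265/179282593]

step 0: x̄ = F·x = [3, 9]
step 0: P̄ = F·P·Fᵀ + Q = [16 3; 3 10]
step 0: y = z − H·x̄ = [-38]
step 0: S = H·P̄·Hᵀ + R = [289]
step 0: K = P̄·Hᵀ·S⁻¹ = [57/289; 39/289]
step 0: x' = x̄ + K·y = [-1299/289, 1119/289]
step 0: P' = (I − K·H)·P̄ = [1375/289 -1356/289; -1356/289 1369/289]
step 1: x̄ = F·x = [-3717/289, -3357/289]
step 1: P̄ = F·P·Fᵀ + Q = [13160/289 12243/289; 12243/289 12610/289]
step 1: y = z − H·x̄ = [20644/289]
step 1: S = H·P̄·Hᵀ + R = [452593/289]
step 1: K = P̄·Hᵀ·S⁻¹ = [76209/452593; 74559/452593]
step 1: x' = x̄ + K·y = [-377265/452593, 68655/452593]
step 1: P' = (I − K·H)·P̄ = [513191/452593 -487788/452593; -487788/452593 512641/452593]
step 2: x̄ = F·x = [-823185/452593, -205965/452593]
step 2: P̄ = F·P·Fᵀ + Q = [5874336/452593 4464651/452593; 4464651/452593 5066362/452593]
step 2: y = z − H·x̄ = [1729671/452593]
step 2: S = H·P̄·Hᵀ + R = [179282593/452593]
step 2: K = P̄·Hᵀ·S⁻¹ = [31016961/179282593; 28593039/179282593]
step 2: x' = x̄ + K·y = [-207545418/179282593, 27686268/179282593]
step 2: P' = (I − K·H)·P̄ = [201316239/179282593 -190977252/179282593; -190977252/179282593 200508265/179282593]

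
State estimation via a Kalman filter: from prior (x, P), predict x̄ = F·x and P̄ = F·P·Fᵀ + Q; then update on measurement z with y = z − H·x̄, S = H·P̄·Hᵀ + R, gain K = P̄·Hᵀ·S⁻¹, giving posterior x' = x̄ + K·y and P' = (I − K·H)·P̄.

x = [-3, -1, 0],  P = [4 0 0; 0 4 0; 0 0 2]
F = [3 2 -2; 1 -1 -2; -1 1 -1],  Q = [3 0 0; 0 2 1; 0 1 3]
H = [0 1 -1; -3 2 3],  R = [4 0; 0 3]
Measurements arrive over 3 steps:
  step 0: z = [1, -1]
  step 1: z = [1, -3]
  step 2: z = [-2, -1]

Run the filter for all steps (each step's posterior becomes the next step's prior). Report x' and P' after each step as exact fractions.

step 0: x' = [-5413/7325, -1171/7325, -6652/7325], P' = [117048/7325 68991/7325 68967/7325; 68991/7325 50922/7325 35214/7325; 68967/7325 35214/7325 45718/7325]
step 1: x' = [354470878/233905273, 155870892/233905273, 17233831/233905273], P' = [1943033773/233905273 891482952/233905273 1295054364/233905273; 891482952/233905273 606231165/233905273 501081045/233905273; 1295054364/233905273 501081045/233905273 976061249/233905273]
step 2: x' = [2595960856023/825872953942, 2105944119101/1651745907884, 3233480284031/1651745907884], P' = [2718326275875/412936476971 1286451462129/412936476971 1774632228435/412936476971; 1286451462129/412936476971 1909394281425/825872953942 1355515846575/825872953942; 1774632228435/412936476971 1355515846575/825872953942 2711104760993/825872953942]

step 0: x̄ = F·x = [-11, -2, 2]
step 0: P̄ = F·P·Fᵀ + Q = [63 12 0; 12 18 -3; 0 -3 13]
step 0: y = z − H·x̄ = [5, -36]
step 0: S = H·P̄·Hᵀ + R = [41 -42; -42 579]
step 0: K = P̄·Hᵀ·S⁻¹ = [6/7325 -2087/7325; 3927/7325 171/7325; -2626/7325 227/7325]
step 0: x' = x̄ + K·y = [-5413/7325, -1171/7325, -6652/7325]
step 0: P' = (I − K·H)·P̄ = [117048/7325 68991/7325 68967/7325; 68991/7325 50922/7325 35214/7325; 68967/7325 35214/7325 45718/7325]
step 1: x̄ = F·x = [-5277/7325, 9062/7325, 10894/7325]
step 1: P̄ = F·P·Fᵀ + Q = [1180543/7325 -258983/7325 -298696/7325; -258983/7325 92498/7325 102526/7325; -298696/7325 102526/7325 165187/7325]
step 1: y = z − H·x̄ = [9157/7325, -88612/7325]
step 1: S = H·P̄·Hᵀ + R = [81933/7325 -327178/7325; -327178/7325 22218173/7325]
step 1: K = P̄·Hᵀ·S⁻¹ = [-100892853/233905273 -53657441/233905273; 26287530/233905273 13752203/233905273; -118745051/233905273 15060915/233905273]
step 1: x' = x̄ + K·y = [354470878/233905273, 155870892/233905273, 17233831/233905273]
step 1: P' = (I − K·H)·P̄ = [1943033773/233905273 891482952/233905273 1295054364/233905273; 891482952/233905273 606231165/233905273 501081045/233905273; 1295054364/233905273 501081045/233905273 976061249/233905273]
step 2: x̄ = F·x = [1340686756/233905273, 164132324/233905273, -215833817/233905273]
step 2: P̄ = F·P·Fᵀ + Q = [15666684128/233905273 -3733195969/233905273 -5072412083/233905273; -3733195969/233905273 1962461300/233905273 2213702056/233905273; -5072412083/233905273 2213702056/233905273 4032022740/233905273]
step 2: y = z − H·x̄ = [-847776687/233905273, 4107391798/233905273]
step 2: S = H·P̄·Hᵀ + R = [2502701020/233905273 -9975091906/233905273; -9975091906/233905273 348506116625/233905273]
step 2: K = P̄·Hᵀ·S⁻¹ = [-244090383153/825872953942 -86059739354/412936476971; 276939217425/1651745907884 55542443267/825872953942; -677794457209/1651745907884 65517535173/825872953942]
step 2: x' = x̄ + K·y = [2595960856023/825872953942, 2105944119101/1651745907884, 3233480284031/1651745907884]
step 2: P' = (I − K·H)·P̄ = [2718326275875/412936476971 1286451462129/412936476971 1774632228435/412936476971; 1286451462129/412936476971 1909394281425/825872953942 1355515846575/825872953942; 1774632228435/412936476971 1355515846575/825872953942 2711104760993/825872953942]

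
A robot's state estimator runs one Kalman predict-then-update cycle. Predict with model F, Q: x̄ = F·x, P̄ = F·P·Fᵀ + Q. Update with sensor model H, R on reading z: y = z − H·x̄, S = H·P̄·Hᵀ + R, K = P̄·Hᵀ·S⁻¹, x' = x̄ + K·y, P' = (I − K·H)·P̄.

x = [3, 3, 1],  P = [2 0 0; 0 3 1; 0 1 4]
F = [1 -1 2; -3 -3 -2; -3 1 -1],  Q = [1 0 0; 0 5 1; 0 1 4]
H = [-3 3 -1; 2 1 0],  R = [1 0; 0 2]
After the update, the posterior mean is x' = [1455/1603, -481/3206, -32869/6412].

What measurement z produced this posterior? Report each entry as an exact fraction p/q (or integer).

x̄ = F·x = [2, -20, -7]
P̄ = F·P·Fᵀ + Q = [18 -17 -14; -17 78 19; -14 19 27]
S = H·P̄·Hᵀ + R = [1000 84; 84 84]
K = P̄·Hᵀ·S⁻¹ = [-55/458 6661/19236; 111/458 2707/9618; 81/916 -627/3206]
x' − x̄ = [-1751/1603, 63639/3206, 12015/6412] = K·y
y = (KᵀK)⁻¹·Kᵀ·(x' − x̄) = [61, 18]
z = y + H·x̄ = [61, 18] + [-59, -16] = [2, 2]

z = [2, 2]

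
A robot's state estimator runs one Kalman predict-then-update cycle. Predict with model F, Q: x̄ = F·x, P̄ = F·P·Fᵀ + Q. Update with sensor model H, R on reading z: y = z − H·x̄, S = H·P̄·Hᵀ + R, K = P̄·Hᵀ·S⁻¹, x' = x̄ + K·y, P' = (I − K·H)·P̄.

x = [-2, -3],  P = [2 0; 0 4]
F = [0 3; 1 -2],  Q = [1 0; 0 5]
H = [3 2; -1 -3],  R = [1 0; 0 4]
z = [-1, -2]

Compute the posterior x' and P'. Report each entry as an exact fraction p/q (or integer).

x' = [-4924/4709, 4722/4709]
P' = [2341/4709 -2507/4709; -2507/4709 10267/14127]

x̄ = F·x = [-9, 4]
P̄ = F·P·Fᵀ + Q = [37 -24; -24 23]
y = z − H·x̄ = [18, 1]
S = H·P̄·Hᵀ + R = [138 15; 15 104]
K = P̄·Hᵀ·S⁻¹ = [2009/4709 1295/4709; -2029/14127 -1940/4709]
x' = x̄ + K·y = [-4924/4709, 4722/4709]
P' = (I − K·H)·P̄ = [2341/4709 -2507/4709; -2507/4709 10267/14127]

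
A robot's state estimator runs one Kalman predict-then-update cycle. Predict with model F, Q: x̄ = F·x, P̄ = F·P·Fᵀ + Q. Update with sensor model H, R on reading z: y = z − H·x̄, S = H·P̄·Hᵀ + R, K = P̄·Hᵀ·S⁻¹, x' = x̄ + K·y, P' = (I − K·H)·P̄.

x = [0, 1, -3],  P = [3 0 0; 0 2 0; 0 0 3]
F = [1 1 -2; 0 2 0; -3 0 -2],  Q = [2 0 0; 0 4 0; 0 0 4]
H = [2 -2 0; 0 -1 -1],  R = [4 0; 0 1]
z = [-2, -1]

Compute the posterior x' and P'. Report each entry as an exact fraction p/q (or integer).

x' = [2282/1319, 3230/1319, -1713/1319]
P' = [10235/1319 9360/1319 -9117/1319; 9360/1319 9748/1319 -9500/1319; -9117/1319 -9500/1319 10547/1319]

x̄ = F·x = [7, 2, 6]
P̄ = F·P·Fᵀ + Q = [19 4 3; 4 12 0; 3 0 43]
y = z − H·x̄ = [-12, 7]
S = H·P̄·Hᵀ + R = [96 10; 10 56]
K = P̄·Hᵀ·S⁻¹ = [875/2638 -243/1319; -194/1319 -248/1319; 383/2638 -1047/1319]
x' = x̄ + K·y = [2282/1319, 3230/1319, -1713/1319]
P' = (I − K·H)·P̄ = [10235/1319 9360/1319 -9117/1319; 9360/1319 9748/1319 -9500/1319; -9117/1319 -9500/1319 10547/1319]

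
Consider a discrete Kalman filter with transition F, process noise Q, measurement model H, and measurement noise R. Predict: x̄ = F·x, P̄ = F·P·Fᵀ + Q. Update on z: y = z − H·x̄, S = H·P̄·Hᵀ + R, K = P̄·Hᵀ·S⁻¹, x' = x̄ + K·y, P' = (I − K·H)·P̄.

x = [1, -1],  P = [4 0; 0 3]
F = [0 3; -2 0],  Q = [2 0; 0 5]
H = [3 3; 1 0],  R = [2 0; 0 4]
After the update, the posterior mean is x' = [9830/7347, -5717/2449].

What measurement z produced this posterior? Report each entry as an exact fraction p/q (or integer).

x̄ = F·x = [-3, -2]
P̄ = F·P·Fᵀ + Q = [29 0; 0 21]
S = H·P̄·Hᵀ + R = [452 87; 87 33]
K = P̄·Hᵀ·S⁻¹ = [116/2449 5539/7347; 693/2449 -1827/2449]
x' − x̄ = [31871/7347, -819/2449] = K·y
y = (KᵀK)⁻¹·Kᵀ·(x' − x̄) = [12, 5]
z = y + H·x̄ = [12, 5] + [-15, -3] = [-3, 2]

z = [-3, 2]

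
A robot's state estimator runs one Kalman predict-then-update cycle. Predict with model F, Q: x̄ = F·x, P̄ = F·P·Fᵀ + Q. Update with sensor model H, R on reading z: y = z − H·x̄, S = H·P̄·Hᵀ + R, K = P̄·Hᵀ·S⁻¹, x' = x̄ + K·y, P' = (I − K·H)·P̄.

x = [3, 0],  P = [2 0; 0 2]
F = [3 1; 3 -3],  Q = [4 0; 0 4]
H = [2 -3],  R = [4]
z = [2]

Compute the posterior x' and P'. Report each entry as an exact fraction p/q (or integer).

x' = [744/79, 447/79]
P' = [1860/79 1236/79; 1236/79 856/79]

x̄ = F·x = [9, 9]
P̄ = F·P·Fᵀ + Q = [24 12; 12 40]
y = z − H·x̄ = [11]
S = H·P̄·Hᵀ + R = [316]
K = P̄·Hᵀ·S⁻¹ = [3/79; -24/79]
x' = x̄ + K·y = [744/79, 447/79]
P' = (I − K·H)·P̄ = [1860/79 1236/79; 1236/79 856/79]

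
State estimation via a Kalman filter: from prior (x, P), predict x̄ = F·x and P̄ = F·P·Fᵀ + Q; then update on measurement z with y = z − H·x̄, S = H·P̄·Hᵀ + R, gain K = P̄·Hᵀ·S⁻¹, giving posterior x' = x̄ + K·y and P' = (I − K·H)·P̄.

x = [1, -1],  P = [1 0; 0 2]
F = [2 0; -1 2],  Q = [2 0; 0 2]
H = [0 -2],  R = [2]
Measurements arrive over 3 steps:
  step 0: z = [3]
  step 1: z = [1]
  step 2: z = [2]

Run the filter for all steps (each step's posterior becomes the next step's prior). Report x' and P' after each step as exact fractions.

step 0: x' = [40/23, -36/23], P' = [130/23 -2/23; -2/23 11/23]
step 1: x' = [-676/479, -340/479], P' = [5542/479 -268/479; -268/479 228/479]
step 2: x' = [-25136/17447, -16972/17447], P' = [225350/17447 -12156/17447; -12156/17447 8484/17447]

step 0: x̄ = F·x = [2, -3]
step 0: P̄ = F·P·Fᵀ + Q = [6 -2; -2 11]
step 0: y = z − H·x̄ = [-3]
step 0: S = H·P̄·Hᵀ + R = [46]
step 0: K = P̄·Hᵀ·S⁻¹ = [2/23; -11/23]
step 0: x' = x̄ + K·y = [40/23, -36/23]
step 0: P' = (I − K·H)·P̄ = [130/23 -2/23; -2/23 11/23]
step 1: x̄ = F·x = [80/23, -112/23]
step 1: P̄ = F·P·Fᵀ + Q = [566/23 -268/23; -268/23 228/23]
step 1: y = z − H·x̄ = [-201/23]
step 1: S = H·P̄·Hᵀ + R = [958/23]
step 1: K = P̄·Hᵀ·S⁻¹ = [268/479; -228/479]
step 1: x' = x̄ + K·y = [-676/479, -340/479]
step 1: P' = (I − K·H)·P̄ = [5542/479 -268/479; -268/479 228/479]
step 2: x̄ = F·x = [-1352/479, -4/479]
step 2: P̄ = F·P·Fᵀ + Q = [23126/479 -12156/479; -12156/479 8484/479]
step 2: y = z − H·x̄ = [950/479]
step 2: S = H·P̄·Hᵀ + R = [34894/479]
step 2: K = P̄·Hᵀ·S⁻¹ = [12156/17447; -8484/17447]
step 2: x' = x̄ + K·y = [-25136/17447, -16972/17447]
step 2: P' = (I − K·H)·P̄ = [225350/17447 -12156/17447; -12156/17447 8484/17447]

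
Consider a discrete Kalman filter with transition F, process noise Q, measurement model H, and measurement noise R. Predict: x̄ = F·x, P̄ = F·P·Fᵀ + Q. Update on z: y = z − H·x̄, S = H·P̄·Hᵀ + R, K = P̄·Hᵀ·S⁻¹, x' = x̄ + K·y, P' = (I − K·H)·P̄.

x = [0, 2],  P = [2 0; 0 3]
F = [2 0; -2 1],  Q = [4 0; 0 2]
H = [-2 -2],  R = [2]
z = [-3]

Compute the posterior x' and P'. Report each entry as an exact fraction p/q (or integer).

x' = [-4/19, 33/19]
P' = [196/19 -192/19; -192/19 197/19]

x̄ = F·x = [0, 2]
P̄ = F·P·Fᵀ + Q = [12 -8; -8 13]
y = z − H·x̄ = [1]
S = H·P̄·Hᵀ + R = [38]
K = P̄·Hᵀ·S⁻¹ = [-4/19; -5/19]
x' = x̄ + K·y = [-4/19, 33/19]
P' = (I − K·H)·P̄ = [196/19 -192/19; -192/19 197/19]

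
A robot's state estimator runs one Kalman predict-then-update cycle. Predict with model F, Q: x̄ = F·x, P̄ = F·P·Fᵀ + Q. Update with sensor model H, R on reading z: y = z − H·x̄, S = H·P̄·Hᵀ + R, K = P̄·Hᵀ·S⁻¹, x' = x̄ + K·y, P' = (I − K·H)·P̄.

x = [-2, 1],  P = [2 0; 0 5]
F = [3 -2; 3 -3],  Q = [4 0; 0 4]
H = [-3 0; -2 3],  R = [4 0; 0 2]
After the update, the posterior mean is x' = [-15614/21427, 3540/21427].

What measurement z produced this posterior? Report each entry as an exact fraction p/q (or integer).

x̄ = F·x = [-8, -9]
P̄ = F·P·Fᵀ + Q = [42 48; 48 67]
S = H·P̄·Hᵀ + R = [382 -180; -180 197]
K = P̄·Hᵀ·S⁻¹ = [-7011/21427 120/21427; -4734/21427 7095/21427]
x' − x̄ = [155802/21427, 196383/21427] = K·y
y = (KᵀK)⁻¹·Kᵀ·(x' − x̄) = [-22, 13]
z = y + H·x̄ = [-22, 13] + [24, -11] = [2, 2]

z = [2, 2]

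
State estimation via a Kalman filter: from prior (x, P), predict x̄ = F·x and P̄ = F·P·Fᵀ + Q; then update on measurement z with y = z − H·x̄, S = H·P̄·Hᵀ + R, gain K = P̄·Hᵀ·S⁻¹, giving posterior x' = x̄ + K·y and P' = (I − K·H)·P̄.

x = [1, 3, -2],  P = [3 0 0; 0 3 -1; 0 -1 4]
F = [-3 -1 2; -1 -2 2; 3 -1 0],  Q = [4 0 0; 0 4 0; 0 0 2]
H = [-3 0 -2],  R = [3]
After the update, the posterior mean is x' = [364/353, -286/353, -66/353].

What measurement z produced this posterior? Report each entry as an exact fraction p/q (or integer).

x̄ = F·x = [-10, -11, 0]
P̄ = F·P·Fᵀ + Q = [54 37 -22; 37 43 -1; -22 -1 32]
S = H·P̄·Hᵀ + R = [353]
K = P̄·Hᵀ·S⁻¹ = [-118/353; -109/353; 2/353]
x' − x̄ = [3894/353, 3597/353, -66/353] = K·y
y = (KᵀK)⁻¹·Kᵀ·(x' − x̄) = [-33]
z = y + H·x̄ = [-33] + [30] = [-3]

z = [-3]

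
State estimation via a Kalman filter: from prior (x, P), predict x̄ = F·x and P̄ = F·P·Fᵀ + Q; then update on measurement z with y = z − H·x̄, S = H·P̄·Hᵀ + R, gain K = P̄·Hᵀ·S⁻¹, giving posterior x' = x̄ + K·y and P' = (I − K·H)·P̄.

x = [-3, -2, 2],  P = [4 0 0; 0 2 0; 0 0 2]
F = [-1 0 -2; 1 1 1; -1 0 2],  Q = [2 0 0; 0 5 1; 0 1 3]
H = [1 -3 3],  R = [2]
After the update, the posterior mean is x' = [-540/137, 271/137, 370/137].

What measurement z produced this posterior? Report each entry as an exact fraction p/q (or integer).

z = [-2]

x̄ = F·x = [-1, -3, 7]
P̄ = F·P·Fᵀ + Q = [14 -8 -4; -8 13 1; -4 1 15]
S = H·P̄·Hᵀ + R = [274]
K = P̄·Hᵀ·S⁻¹ = [13/137; -22/137; 19/137]
x' − x̄ = [-403/137, 682/137, -589/137] = K·y
y = (KᵀK)⁻¹·Kᵀ·(x' − x̄) = [-31]
z = y + H·x̄ = [-31] + [29] = [-2]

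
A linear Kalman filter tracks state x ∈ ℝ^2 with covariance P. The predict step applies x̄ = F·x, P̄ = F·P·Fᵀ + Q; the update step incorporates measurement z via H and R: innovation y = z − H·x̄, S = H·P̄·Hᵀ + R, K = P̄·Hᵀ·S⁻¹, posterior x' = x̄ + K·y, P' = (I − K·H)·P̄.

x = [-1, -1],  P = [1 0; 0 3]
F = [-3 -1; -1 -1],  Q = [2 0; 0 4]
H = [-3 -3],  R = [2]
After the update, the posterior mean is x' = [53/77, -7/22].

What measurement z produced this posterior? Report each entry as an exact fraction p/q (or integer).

x̄ = F·x = [4, 2]
P̄ = F·P·Fᵀ + Q = [14 6; 6 8]
S = H·P̄·Hᵀ + R = [308]
K = P̄·Hᵀ·S⁻¹ = [-15/77; -3/22]
x' − x̄ = [-255/77, -51/22] = K·y
y = (KᵀK)⁻¹·Kᵀ·(x' − x̄) = [17]
z = y + H·x̄ = [17] + [-18] = [-1]

z = [-1]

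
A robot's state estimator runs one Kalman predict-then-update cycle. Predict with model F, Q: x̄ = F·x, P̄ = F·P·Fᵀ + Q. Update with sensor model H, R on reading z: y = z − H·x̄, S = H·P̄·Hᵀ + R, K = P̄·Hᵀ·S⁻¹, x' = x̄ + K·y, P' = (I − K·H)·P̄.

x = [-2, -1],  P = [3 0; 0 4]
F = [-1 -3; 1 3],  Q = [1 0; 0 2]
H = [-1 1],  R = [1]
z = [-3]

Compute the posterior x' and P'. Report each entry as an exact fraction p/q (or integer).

x̄ = F·x = [5, -5]
P̄ = F·P·Fᵀ + Q = [40 -39; -39 41]
y = z − H·x̄ = [7]
S = H·P̄·Hᵀ + R = [160]
K = P̄·Hᵀ·S⁻¹ = [-79/160; 1/2]
x' = x̄ + K·y = [247/160, -3/2]
P' = (I − K·H)·P̄ = [159/160 1/2; 1/2 1]

x' = [247/160, -3/2]
P' = [159/160 1/2; 1/2 1]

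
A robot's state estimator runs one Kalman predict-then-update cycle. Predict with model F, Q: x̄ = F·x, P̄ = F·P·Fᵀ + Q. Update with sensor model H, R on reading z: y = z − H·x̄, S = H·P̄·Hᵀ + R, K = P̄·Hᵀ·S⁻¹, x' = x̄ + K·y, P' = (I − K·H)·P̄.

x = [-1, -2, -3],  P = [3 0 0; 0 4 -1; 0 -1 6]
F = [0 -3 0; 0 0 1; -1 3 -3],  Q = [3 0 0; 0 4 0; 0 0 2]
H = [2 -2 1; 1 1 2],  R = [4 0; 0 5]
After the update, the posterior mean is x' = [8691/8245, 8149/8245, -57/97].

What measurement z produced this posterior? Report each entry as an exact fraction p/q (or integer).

z = [-1, 1]

x̄ = F·x = [6, -3, 4]
P̄ = F·P·Fᵀ + Q = [39 3 -45; 3 10 -21; -45 -21 113]
S = H·P̄·Hᵀ + R = [193 122; 122 248]
K = P̄·Hᵀ·S⁻¹ = [3138/8245 -6279/16490; -2571/16490 -1327/32980; -10/97 135/194]
x' − x̄ = [-40779/8245, 32884/8245, -445/97] = K·y
y = (KᵀK)⁻¹·Kᵀ·(x' − x̄) = [-23, -10]
z = y + H·x̄ = [-23, -10] + [22, 11] = [-1, 1]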